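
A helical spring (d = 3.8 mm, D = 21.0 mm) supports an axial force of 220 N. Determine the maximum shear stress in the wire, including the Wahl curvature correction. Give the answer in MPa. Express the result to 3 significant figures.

Spring index C = D/d = 21.0/3.8 = 5.5263
K_W = (4C−1)/(4C−4) + 0.615/C = 21.105/18.105 + 0.1113 = 1.2770
τ₀ = 8FD/(πd³) = 8·220·21.0/(π·3.8³) = 36960/172.39 = 214.4 MPa
τ_max = K·τ₀ = 1.2770 × 214.4 = 273.79 MPa

274 MPa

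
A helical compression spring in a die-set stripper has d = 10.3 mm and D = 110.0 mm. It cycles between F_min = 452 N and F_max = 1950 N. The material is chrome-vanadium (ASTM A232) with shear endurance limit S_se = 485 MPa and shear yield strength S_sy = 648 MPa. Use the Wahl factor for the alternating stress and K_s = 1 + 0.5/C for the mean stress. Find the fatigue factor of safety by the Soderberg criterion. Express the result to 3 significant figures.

C = D/d = 110.0/10.3 = 10.6796; K_W = (4C−1)/(4C−4)+0.615/C = 1.1351; K_s = 1+0.5/C = 1.0468
F_a = (F_max−F_min)/2 = 749 N; F_m = (F_max+F_min)/2 = 1201 N
τ_a = K_W·8F_aD/(πd³) = 1.1351 × 192 = 217.93 MPa
τ_m = K_s·8F_mD/(πd³) = 1.0468 × 307.87 = 322.28 MPa
Soderberg: 1/n_f = τ_a/S_se + τ_m/S_sy = 217.93/485 + 322.28/648 = 0.44935 + 0.49735 = 0.9467
n_f = 1/0.9467 = 1.056

1.06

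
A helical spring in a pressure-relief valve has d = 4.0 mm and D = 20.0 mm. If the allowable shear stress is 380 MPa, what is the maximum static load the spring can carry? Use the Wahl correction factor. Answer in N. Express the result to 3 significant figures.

C = D/d = 20.0/4.0 = 5.0000
K_W = (4C−1)/(4C−4) + 0.615/C = 19.000/16.000 + 0.1230 = 1.3105
τ_max = K·8FD/(πd³) → F_max = τ_allow·πd³/(8DK)
F_max = 380·π·4.0³/(8·20.0·1.3105) = 76404/209.68 = 364.38 N

364 N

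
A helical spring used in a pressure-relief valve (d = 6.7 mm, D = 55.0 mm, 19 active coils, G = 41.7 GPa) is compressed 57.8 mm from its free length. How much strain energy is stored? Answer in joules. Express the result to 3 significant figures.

5.55 J

k = Gd⁴/(8D³N_a) = (41.7×10³)(6.7⁴)/(8·55.0³·19) = 3.3228 N/mm
U = ½kδ² = 0.5 × 3.3228 × 57.8² = 5550.5 N·mm = 5.5505 J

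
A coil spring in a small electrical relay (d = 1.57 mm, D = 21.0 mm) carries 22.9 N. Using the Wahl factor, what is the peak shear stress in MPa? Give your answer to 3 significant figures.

350 MPa

Spring index C = D/d = 21.0/1.57 = 13.3758
K_W = (4C−1)/(4C−4) + 0.615/C = 52.503/49.503 + 0.0460 = 1.1066
τ₀ = 8FD/(πd³) = 8·22.9·21.0/(π·1.57³) = 3847.2/12.158 = 316.44 MPa
τ_max = K·τ₀ = 1.1066 × 316.44 = 350.17 MPa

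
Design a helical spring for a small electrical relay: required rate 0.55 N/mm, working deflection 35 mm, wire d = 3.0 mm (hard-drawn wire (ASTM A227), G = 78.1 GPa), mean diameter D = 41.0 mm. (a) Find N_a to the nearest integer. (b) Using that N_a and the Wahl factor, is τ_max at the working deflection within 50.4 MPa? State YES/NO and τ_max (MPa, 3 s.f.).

N_a = Gd⁴/(8D³k) = (78.1×10³)(3.0⁴)/(8·41.0³·0.55) = 20.86 → N_a = 21
Actual rate k = Gd⁴/(8D³·21) = 0.54636 N/mm
Working load F = kδ = 0.54636·35 = 19.122 N
C = 41.0/3.0 = 13.6667; K_W = (4C−1)/(4C−4)+0.615/C = 1.1042
τ_max = K_W·8FD/(πd³) = 1.1042·73.944 = 81.65 MPa
τ_max > 50.4 MPa → exceeds allowable

(a) 21 coils; (b) NO, τ_max = 81.6 MPa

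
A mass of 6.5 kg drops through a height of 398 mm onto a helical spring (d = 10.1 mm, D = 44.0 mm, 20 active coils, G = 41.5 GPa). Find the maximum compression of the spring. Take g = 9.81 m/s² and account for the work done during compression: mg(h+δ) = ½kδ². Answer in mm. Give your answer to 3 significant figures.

42.1 mm

k = Gd⁴/(8D³N_a) = (41.5×10³)(10.1⁴)/(8·44.0³·20) = 31.685 N/mm
W = mg = 6.5 × 9.81 = 63.765 N
½kδ² − Wδ − Wh = 0 → δ = (W + √(W² + 2kWh))/k
δ = (63.765 + √(4066 + 1.60824e+06))/31.685 = (63.765 + 1269.8)/31.685 = 42.087 mm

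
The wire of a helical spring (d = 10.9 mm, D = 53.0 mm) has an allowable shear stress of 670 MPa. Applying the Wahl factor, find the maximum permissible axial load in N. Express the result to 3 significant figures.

4870 N

C = D/d = 53.0/10.9 = 4.8624
K_W = (4C−1)/(4C−4) + 0.615/C = 18.450/15.450 + 0.1265 = 1.3207
τ_max = K·8FD/(πd³) → F_max = τ_allow·πd³/(8DK)
F_max = 670·π·10.9³/(8·53.0·1.3207) = 2.7259e+06/559.96 = 4868 N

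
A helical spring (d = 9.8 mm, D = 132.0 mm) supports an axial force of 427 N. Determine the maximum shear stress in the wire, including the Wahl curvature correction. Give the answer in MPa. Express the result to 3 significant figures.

169 MPa

Spring index C = D/d = 132.0/9.8 = 13.4694
K_W = (4C−1)/(4C−4) + 0.615/C = 52.878/49.878 + 0.0457 = 1.1058
τ₀ = 8FD/(πd³) = 8·427·132.0/(π·9.8³) = 450912/2956.8 = 152.5 MPa
τ_max = K·τ₀ = 1.1058 × 152.5 = 168.63 MPa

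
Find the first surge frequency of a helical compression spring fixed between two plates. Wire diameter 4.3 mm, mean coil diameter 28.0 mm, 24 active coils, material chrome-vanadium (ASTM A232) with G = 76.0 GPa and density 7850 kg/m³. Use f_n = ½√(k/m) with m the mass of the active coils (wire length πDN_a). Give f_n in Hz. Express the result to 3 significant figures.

k = Gd⁴/(8D³N_a) = (76.0×10³)(4.3⁴)/(8·28.0³·24) = 6.1647 N/mm = 6164.7 N/m
Wire length L = πDN_a = π·28.0·24 = 2111.2 mm
m = ρ·(πd²/4)·L = 7850 × 14.522×10⁻⁶ m² × 2.1112 m = 0.24067 kg
f_n = ½√(k/m) = 0.5·√(6164.7/0.24067) = 0.5·√(25615) = 80.024 Hz

80.0 Hz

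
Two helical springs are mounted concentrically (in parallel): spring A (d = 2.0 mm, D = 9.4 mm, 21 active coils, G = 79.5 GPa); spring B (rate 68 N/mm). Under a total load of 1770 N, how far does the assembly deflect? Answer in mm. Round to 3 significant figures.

23.0 mm

k_A = Gd⁴/(8D³N_a) = (79.5×10³)(2.0⁴)/(8·9.4³·21) = 9.1158 N/mm
Parallel: k_eq = 9.1158 + 68 = 77.116 N/mm
δ = F/k_eq = 1770/77.116 = 22.952 mm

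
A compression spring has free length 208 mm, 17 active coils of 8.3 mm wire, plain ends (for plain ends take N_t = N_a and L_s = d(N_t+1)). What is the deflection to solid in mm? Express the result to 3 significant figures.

58.6 mm

N_t = 17; L_s = 8.3·18 = 149.4 mm
δ_solid = L₀ − L_s = 208 − 149.4 = 58.6 mm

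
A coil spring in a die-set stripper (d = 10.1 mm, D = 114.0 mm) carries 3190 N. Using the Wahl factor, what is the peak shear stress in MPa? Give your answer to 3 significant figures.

Spring index C = D/d = 114.0/10.1 = 11.2871
K_W = (4C−1)/(4C−4) + 0.615/C = 44.149/41.149 + 0.0545 = 1.1274
τ₀ = 8FD/(πd³) = 8·3190·114.0/(π·10.1³) = 2.90928e+06/3236.8 = 898.82 MPa
τ_max = K·τ₀ = 1.1274 × 898.82 = 1013.3 MPa

1010 MPa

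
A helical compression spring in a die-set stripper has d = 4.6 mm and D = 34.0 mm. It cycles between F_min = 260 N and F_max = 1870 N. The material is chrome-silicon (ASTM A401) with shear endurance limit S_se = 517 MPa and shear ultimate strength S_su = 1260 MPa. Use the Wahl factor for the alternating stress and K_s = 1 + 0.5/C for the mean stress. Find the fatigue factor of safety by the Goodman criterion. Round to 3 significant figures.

0.406

C = D/d = 34.0/4.6 = 7.3913; K_W = (4C−1)/(4C−4)+0.615/C = 1.2006; K_s = 1+0.5/C = 1.0676
F_a = (F_max−F_min)/2 = 805 N; F_m = (F_max+F_min)/2 = 1065 N
τ_a = K_W·8F_aD/(πd³) = 1.2006 × 716.05 = 859.65 MPa
τ_m = K_s·8F_mD/(πd³) = 1.0676 × 947.32 = 1011.4 MPa
Goodman: 1/n_f = τ_a/S_se + τ_m/S_su = 859.65/517 + 1011.4/1260 = 1.66277 + 0.80270 = 2.4655
n_f = 1/2.4655 = 0.4056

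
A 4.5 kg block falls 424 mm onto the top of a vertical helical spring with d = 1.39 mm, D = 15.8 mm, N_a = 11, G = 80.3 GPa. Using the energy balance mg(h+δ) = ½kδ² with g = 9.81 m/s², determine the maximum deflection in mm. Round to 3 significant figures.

265 mm

k = Gd⁴/(8D³N_a) = (80.3×10³)(1.39⁴)/(8·15.8³·11) = 0.86362 N/mm
W = mg = 4.5 × 9.81 = 44.145 N
½kδ² − Wδ − Wh = 0 → δ = (W + √(W² + 2kWh))/k
δ = (44.145 + √(1948.8 + 32329.4))/0.86362 = (44.145 + 185.14)/0.86362 = 265.5 mm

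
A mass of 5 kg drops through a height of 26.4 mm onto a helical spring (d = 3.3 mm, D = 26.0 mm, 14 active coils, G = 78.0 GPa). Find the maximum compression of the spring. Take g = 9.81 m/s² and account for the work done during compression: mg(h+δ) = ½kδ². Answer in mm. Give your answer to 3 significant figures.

k = Gd⁴/(8D³N_a) = (78.0×10³)(3.3⁴)/(8·26.0³·14) = 4.6991 N/mm
W = mg = 5 × 9.81 = 49.05 N
½kδ² − Wδ − Wh = 0 → δ = (W + √(W² + 2kWh))/k
δ = (49.05 + √(2405.9 + 12169.9))/4.6991 = (49.05 + 120.73)/4.6991 = 36.131 mm

36.1 mm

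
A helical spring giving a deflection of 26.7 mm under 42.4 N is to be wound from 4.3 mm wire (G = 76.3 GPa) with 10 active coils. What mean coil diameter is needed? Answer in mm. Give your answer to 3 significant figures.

59.0 mm

Required rate k = F/δ = 42.4/26.7 = 1.588 N/mm
D = (Gd⁴/(8N_a·k))^(1/3) = (76.3×10³·4.3⁴/(8·10·1.588))^(1/3)
  = (205331)^(1/3) = 58.9954 mm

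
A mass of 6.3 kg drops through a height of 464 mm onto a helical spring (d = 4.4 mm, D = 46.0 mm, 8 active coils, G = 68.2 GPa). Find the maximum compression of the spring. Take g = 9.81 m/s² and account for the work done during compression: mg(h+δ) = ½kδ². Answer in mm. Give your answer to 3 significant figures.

k = Gd⁴/(8D³N_a) = (68.2×10³)(4.4⁴)/(8·46.0³·8) = 4.1034 N/mm
W = mg = 6.3 × 9.81 = 61.803 N
½kδ² − Wδ − Wh = 0 → δ = (W + √(W² + 2kWh))/k
δ = (61.803 + √(3819.6 + 235342))/4.1034 = (61.803 + 489.04)/4.1034 = 134.24 mm

134 mm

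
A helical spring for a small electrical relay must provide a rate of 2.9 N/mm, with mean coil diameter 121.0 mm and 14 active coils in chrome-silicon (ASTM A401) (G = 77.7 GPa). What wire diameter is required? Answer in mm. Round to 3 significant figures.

d = (8D³N_a·k / G)^(1/4) = (8·121.0³·14·2.9 / (77.7×10³))^0.25
  = (7405.4)^0.25 = 9.2766 mm

9.28 mm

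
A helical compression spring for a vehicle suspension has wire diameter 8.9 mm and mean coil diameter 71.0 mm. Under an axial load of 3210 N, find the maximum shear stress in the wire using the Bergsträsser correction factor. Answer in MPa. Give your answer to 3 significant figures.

Spring index C = D/d = 71.0/8.9 = 7.9775
K_B = (4C+2)/(4C−3) = 33.910/28.910 = 1.1729
τ₀ = 8FD/(πd³) = 8·3210·71.0/(π·8.9³) = 1.82328e+06/2214.7 = 823.25 MPa
τ_max = K·τ₀ = 1.1729 × 823.25 = 965.63 MPa

966 MPa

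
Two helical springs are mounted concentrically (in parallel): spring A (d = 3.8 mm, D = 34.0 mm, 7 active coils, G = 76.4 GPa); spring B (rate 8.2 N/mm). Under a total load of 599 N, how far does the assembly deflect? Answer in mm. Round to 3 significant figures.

k_A = Gd⁴/(8D³N_a) = (76.4×10³)(3.8⁴)/(8·34.0³·7) = 7.2377 N/mm
Parallel: k_eq = 7.2377 + 8.2 = 15.438 N/mm
δ = F/k_eq = 599/15.438 = 38.801 mm

38.8 mm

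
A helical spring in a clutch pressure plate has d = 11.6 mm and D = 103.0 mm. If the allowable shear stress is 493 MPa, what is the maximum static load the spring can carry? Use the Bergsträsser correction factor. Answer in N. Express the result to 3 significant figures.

C = D/d = 103.0/11.6 = 8.8793
K_B = (4C+2)/(4C−3) = 37.517/32.517 = 1.1538
τ_max = K·8FD/(πd³) → F_max = τ_allow·πd³/(8DK)
F_max = 493·π·11.6³/(8·103.0·1.1538) = 2.4175e+06/950.7 = 2542.9 N

2540 N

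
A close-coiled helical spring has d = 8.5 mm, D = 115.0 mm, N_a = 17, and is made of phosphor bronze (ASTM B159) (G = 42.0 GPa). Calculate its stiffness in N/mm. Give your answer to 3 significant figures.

1.06 N/mm

k = Gd⁴/(8D³N_a) = (42.0×10³ × 8.5⁴) / (8 × 115.0³ × 17)
  = 2.19243e+08 / 2.06839e+08 = 1.06 N/mm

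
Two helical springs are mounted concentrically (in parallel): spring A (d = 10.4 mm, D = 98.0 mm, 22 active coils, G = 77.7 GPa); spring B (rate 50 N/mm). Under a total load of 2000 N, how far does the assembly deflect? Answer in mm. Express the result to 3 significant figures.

36.0 mm

k_A = Gd⁴/(8D³N_a) = (77.7×10³)(10.4⁴)/(8·98.0³·22) = 5.4874 N/mm
Parallel: k_eq = 5.4874 + 50 = 55.487 N/mm
δ = F/k_eq = 2000/55.487 = 36.044 mm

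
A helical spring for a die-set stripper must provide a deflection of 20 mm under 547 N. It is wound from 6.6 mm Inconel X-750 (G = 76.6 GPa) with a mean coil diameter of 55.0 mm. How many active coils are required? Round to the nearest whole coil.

4

Required rate k = F/δ = 547/20 = 27.35 N/mm
N_a = Gd⁴/(8D³k) = (76.6×10³ × 6.6⁴)/(8 × 55.0³ × 27.35)
    = 1.45346e+08 / 3.64028e+07 = 3.993 → 4 coils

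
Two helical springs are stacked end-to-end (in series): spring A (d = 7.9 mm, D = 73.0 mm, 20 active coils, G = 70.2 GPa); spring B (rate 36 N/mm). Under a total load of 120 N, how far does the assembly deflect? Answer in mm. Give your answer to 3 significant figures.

k_A = Gd⁴/(8D³N_a) = (70.2×10³)(7.9⁴)/(8·73.0³·20) = 4.393 N/mm
Series: 1/k_eq = 1/4.393 + 1/36 = 0.25541; k_eq = 3.9152 N/mm
δ = F/k_eq = 120/3.9152 = 30.65 mm

30.6 mm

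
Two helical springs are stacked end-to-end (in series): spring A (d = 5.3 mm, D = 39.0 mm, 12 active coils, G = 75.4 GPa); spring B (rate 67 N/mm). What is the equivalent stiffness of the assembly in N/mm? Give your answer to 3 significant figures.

k_A = Gd⁴/(8D³N_a) = (75.4×10³)(5.3⁴)/(8·39.0³·12) = 10.447 N/mm
Series: 1/k_eq = 1/10.447 + 1/67 = 0.11064; k_eq = 9.0381 N/mm

9.04 N/mm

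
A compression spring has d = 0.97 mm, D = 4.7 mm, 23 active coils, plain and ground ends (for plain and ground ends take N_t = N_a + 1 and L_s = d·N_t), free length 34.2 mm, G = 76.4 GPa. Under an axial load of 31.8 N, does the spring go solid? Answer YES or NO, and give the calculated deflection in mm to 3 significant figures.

NO, δ = 8.98 mm

k = Gd⁴/(8D³N_a) = (76.4×10³)(0.97⁴)/(8·4.7³·23) = 3.5405 N/mm
N_t = 24; L_s = 0.97·24 = 23.28 mm; δ_solid = L₀ − L_s = 34.2 − 23.28 = 10.92 mm
δ = F/k = 31.8/3.5405 = 8.9817 mm
δ < δ_solid → spring does not go solid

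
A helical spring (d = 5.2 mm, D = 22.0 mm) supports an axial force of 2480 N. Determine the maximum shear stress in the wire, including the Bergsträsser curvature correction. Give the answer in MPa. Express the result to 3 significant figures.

Spring index C = D/d = 22.0/5.2 = 4.2308
K_B = (4C+2)/(4C−3) = 18.923/13.923 = 1.3591
τ₀ = 8FD/(πd³) = 8·2480·22.0/(π·5.2³) = 436480/441.73 = 988.11 MPa
τ_max = K·τ₀ = 1.3591 × 988.11 = 1343 MPa

1340 MPa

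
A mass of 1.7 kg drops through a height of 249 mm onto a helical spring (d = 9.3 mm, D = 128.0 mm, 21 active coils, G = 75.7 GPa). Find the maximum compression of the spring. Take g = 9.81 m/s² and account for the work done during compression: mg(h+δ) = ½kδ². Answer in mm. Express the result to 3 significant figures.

k = Gd⁴/(8D³N_a) = (75.7×10³)(9.3⁴)/(8·128.0³·21) = 1.6073 N/mm
W = mg = 1.7 × 9.81 = 16.677 N
½kδ² − Wδ − Wh = 0 → δ = (W + √(W² + 2kWh))/k
δ = (16.677 + √(278.12 + 13348.6))/1.6073 = (16.677 + 116.73)/1.6073 = 83.005 mm

83.0 mm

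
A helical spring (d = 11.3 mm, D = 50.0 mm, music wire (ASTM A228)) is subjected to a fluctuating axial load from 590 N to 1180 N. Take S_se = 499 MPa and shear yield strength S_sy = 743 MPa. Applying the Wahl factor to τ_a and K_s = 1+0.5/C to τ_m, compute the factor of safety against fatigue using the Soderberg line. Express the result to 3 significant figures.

5.32

C = D/d = 50.0/11.3 = 4.4248; K_W = (4C−1)/(4C−4)+0.615/C = 1.3580; K_s = 1+0.5/C = 1.1130
F_a = (F_max−F_min)/2 = 295 N; F_m = (F_max+F_min)/2 = 885 N
τ_a = K_W·8F_aD/(πd³) = 1.3580 × 26.031 = 35.35 MPa
τ_m = K_s·8F_mD/(πd³) = 1.1130 × 78.094 = 86.919 MPa
Soderberg: 1/n_f = τ_a/S_se + τ_m/S_sy = 35.35/499 + 86.919/743 = 0.07084 + 0.11698 = 0.18783
n_f = 1/0.18783 = 5.324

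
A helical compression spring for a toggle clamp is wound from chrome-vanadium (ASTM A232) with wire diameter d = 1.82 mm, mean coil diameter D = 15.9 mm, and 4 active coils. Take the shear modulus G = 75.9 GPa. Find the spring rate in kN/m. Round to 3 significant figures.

6.47 kN/m

k = Gd⁴/(8D³N_a) = (75.9×10³ × 1.82⁴) / (8 × 15.9³ × 4)
  = 832774 / 128630 = 6.4742 N/mm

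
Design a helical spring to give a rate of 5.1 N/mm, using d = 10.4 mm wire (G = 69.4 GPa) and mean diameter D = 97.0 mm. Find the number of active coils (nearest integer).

N_a = Gd⁴/(8D³k) = (69.4×10³ × 10.4⁴)/(8 × 97.0³ × 5.1)
    = 8.11882e+08 / 3.72371e+07 = 21.8 → 22 coils

22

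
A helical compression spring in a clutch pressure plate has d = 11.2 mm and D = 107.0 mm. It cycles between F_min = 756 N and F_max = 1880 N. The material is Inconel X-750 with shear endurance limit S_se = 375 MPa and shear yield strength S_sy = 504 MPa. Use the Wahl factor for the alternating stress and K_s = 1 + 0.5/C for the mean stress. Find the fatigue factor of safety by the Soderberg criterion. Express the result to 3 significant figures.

C = D/d = 107.0/11.2 = 9.5536; K_W = (4C−1)/(4C−4)+0.615/C = 1.1521; K_s = 1+0.5/C = 1.0523
F_a = (F_max−F_min)/2 = 562 N; F_m = (F_max+F_min)/2 = 1318 N
τ_a = K_W·8F_aD/(πd³) = 1.1521 × 108.99 = 125.57 MPa
τ_m = K_s·8F_mD/(πd³) = 1.0523 × 255.61 = 268.99 MPa
Soderberg: 1/n_f = τ_a/S_se + τ_m/S_sy = 125.57/375 + 268.99/504 = 0.33485 + 0.53371 = 0.86856
n_f = 1/0.86856 = 1.151

1.15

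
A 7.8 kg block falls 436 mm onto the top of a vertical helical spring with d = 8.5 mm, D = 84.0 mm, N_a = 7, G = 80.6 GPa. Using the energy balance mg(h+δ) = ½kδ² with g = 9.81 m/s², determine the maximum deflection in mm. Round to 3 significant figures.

k = Gd⁴/(8D³N_a) = (80.6×10³)(8.5⁴)/(8·84.0³·7) = 12.676 N/mm
W = mg = 7.8 × 9.81 = 76.518 N
½kδ² − Wδ − Wh = 0 → δ = (W + √(W² + 2kWh))/k
δ = (76.518 + √(5855 + 845795))/12.676 = (76.518 + 922.85)/12.676 = 78.839 mm

78.8 mm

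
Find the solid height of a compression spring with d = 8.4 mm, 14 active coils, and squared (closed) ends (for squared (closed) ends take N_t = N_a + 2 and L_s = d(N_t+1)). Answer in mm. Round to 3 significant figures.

squared (closed) ends: N_t = N_a + 2 = 14 + 2 = 16
L_s = d·(N_t+1) = 8.4 × 17 = 142.8 mm

143 mm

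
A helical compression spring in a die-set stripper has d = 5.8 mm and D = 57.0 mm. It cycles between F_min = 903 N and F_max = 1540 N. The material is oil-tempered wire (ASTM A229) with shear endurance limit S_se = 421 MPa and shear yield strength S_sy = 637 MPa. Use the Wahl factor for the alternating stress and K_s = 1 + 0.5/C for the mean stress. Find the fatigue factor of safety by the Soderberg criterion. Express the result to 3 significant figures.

0.466

C = D/d = 57.0/5.8 = 9.8276; K_W = (4C−1)/(4C−4)+0.615/C = 1.1475; K_s = 1+0.5/C = 1.0509
F_a = (F_max−F_min)/2 = 318.5 N; F_m = (F_max+F_min)/2 = 1221.5 N
τ_a = K_W·8F_aD/(πd³) = 1.1475 × 236.94 = 271.9 MPa
τ_m = K_s·8F_mD/(πd³) = 1.0509 × 908.71 = 954.94 MPa
Soderberg: 1/n_f = τ_a/S_se + τ_m/S_sy = 271.9/421 + 954.94/637 = 0.64584 + 1.49912 = 2.145
n_f = 1/2.145 = 0.4662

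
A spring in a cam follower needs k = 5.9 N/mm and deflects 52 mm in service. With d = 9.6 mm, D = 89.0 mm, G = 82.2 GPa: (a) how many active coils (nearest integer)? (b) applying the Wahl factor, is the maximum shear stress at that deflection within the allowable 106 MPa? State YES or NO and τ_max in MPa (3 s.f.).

(a) 21 coils; (b) YES, τ_max = 90.9 MPa

N_a = Gd⁴/(8D³k) = (82.2×10³)(9.6⁴)/(8·89.0³·5.9) = 20.98 → N_a = 21
Actual rate k = Gd⁴/(8D³·21) = 5.8949 N/mm
Working load F = kδ = 5.8949·52 = 306.54 N
C = 89.0/9.6 = 9.2708; K_W = (4C−1)/(4C−4)+0.615/C = 1.1570
τ_max = K_W·8FD/(πd³) = 1.1570·78.523 = 90.853 MPa
τ_max ≤ 106 MPa → acceptable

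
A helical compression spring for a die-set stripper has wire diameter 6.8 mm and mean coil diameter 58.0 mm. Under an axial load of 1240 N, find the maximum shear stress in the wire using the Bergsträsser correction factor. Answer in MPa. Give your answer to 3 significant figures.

676 MPa

Spring index C = D/d = 58.0/6.8 = 8.5294
K_B = (4C+2)/(4C−3) = 36.118/31.118 = 1.1607
τ₀ = 8FD/(πd³) = 8·1240·58.0/(π·6.8³) = 575360/987.82 = 582.46 MPa
τ_max = K·τ₀ = 1.1607 × 582.46 = 676.05 MPa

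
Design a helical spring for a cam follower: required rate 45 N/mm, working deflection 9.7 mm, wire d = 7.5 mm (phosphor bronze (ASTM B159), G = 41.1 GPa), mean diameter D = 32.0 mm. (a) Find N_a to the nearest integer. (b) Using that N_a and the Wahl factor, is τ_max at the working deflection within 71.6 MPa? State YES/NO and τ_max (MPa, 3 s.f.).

N_a = Gd⁴/(8D³k) = (41.1×10³)(7.5⁴)/(8·32.0³·45) = 11.02 → N_a = 11
Actual rate k = Gd⁴/(8D³·11) = 45.098 N/mm
Working load F = kδ = 45.098·9.7 = 437.45 N
C = 32.0/7.5 = 4.2667; K_W = (4C−1)/(4C−4)+0.615/C = 1.3737
τ_max = K_W·8FD/(πd³) = 1.3737·84.495 = 116.07 MPa
τ_max > 71.6 MPa → exceeds allowable

(a) 11 coils; (b) NO, τ_max = 116 MPa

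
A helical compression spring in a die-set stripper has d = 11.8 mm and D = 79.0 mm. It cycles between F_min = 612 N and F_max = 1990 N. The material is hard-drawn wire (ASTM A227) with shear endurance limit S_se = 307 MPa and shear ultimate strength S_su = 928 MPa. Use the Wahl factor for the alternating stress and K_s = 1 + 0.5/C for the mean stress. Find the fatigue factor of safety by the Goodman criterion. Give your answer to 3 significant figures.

1.92

C = D/d = 79.0/11.8 = 6.6949; K_W = (4C−1)/(4C−4)+0.615/C = 1.2236; K_s = 1+0.5/C = 1.0747
F_a = (F_max−F_min)/2 = 689 N; F_m = (F_max+F_min)/2 = 1301 N
τ_a = K_W·8F_aD/(πd³) = 1.2236 × 84.361 = 103.22 MPa
τ_m = K_s·8F_mD/(πd³) = 1.0747 × 159.29 = 171.19 MPa
Goodman: 1/n_f = τ_a/S_se + τ_m/S_su = 103.22/307 + 171.19/928 = 0.33622 + 0.18447 = 0.52069
n_f = 1/0.52069 = 1.921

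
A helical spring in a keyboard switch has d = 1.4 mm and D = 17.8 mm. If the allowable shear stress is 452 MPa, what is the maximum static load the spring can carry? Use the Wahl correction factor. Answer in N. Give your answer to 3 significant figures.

24.6 N

C = D/d = 17.8/1.4 = 12.7143
K_W = (4C−1)/(4C−4) + 0.615/C = 49.857/46.857 + 0.0484 = 1.1124
τ_max = K·8FD/(πd³) → F_max = τ_allow·πd³/(8DK)
F_max = 452·π·1.4³/(8·17.8·1.1124) = 3896.5/158.41 = 24.598 N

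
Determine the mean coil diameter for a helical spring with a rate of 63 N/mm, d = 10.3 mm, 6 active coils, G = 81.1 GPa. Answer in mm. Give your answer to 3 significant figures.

67.1 mm

D = (Gd⁴/(8N_a·k))^(1/3) = (81.1×10³·10.3⁴/(8·6·63))^(1/3)
  = (301848)^(1/3) = 67.0805 mm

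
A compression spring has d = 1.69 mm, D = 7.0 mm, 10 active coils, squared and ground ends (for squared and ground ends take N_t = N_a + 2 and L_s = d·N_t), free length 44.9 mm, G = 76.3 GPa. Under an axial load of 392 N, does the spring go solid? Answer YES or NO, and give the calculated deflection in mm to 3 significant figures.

NO, δ = 17.3 mm

k = Gd⁴/(8D³N_a) = (76.3×10³)(1.69⁴)/(8·7.0³·10) = 22.682 N/mm
N_t = 12; L_s = 1.69·12 = 20.28 mm; δ_solid = L₀ − L_s = 44.9 − 20.28 = 24.62 mm
δ = F/k = 392/22.682 = 17.282 mm
δ < δ_solid → spring does not go solid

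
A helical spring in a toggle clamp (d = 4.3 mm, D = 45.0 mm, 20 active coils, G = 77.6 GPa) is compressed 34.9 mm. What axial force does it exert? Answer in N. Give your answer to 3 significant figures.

k = Gd⁴/(8D³N_a) = (77.6×10³)(4.3⁴)/(8·45.0³·20) = 1.8196 N/mm
F = k·δ = 1.8196 × 34.9 = 63.504 N

63.5 N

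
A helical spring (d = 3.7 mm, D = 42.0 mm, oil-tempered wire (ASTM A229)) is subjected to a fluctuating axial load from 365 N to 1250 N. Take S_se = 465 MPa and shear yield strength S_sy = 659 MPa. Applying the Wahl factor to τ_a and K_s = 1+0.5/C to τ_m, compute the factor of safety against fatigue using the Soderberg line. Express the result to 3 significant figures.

C = D/d = 42.0/3.7 = 11.3514; K_W = (4C−1)/(4C−4)+0.615/C = 1.1266; K_s = 1+0.5/C = 1.0440
F_a = (F_max−F_min)/2 = 442.5 N; F_m = (F_max+F_min)/2 = 807.5 N
τ_a = K_W·8F_aD/(πd³) = 1.1266 × 934.32 = 1052.6 MPa
τ_m = K_s·8F_mD/(πd³) = 1.0440 × 1705 = 1780.1 MPa
Soderberg: 1/n_f = τ_a/S_se + τ_m/S_sy = 1052.6/465 + 1780.1/659 = 2.26374 + 2.70123 = 4.965
n_f = 1/4.965 = 0.2014

0.201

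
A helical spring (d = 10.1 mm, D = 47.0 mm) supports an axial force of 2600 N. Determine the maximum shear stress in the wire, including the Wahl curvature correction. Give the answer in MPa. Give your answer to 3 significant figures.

Spring index C = D/d = 47.0/10.1 = 4.6535
K_W = (4C−1)/(4C−4) + 0.615/C = 17.614/14.614 + 0.1322 = 1.3374
τ₀ = 8FD/(πd³) = 8·2600·47.0/(π·10.1³) = 977600/3236.8 = 302.03 MPa
τ_max = K·τ₀ = 1.3374 × 302.03 = 403.95 MPa

404 MPa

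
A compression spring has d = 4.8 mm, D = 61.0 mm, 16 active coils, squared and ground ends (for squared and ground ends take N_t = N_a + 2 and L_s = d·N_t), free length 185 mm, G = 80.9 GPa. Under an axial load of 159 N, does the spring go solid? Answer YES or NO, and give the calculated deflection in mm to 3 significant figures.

YES, δ = 108 mm

k = Gd⁴/(8D³N_a) = (80.9×10³)(4.8⁴)/(8·61.0³·16) = 1.4781 N/mm
N_t = 18; L_s = 4.8·18 = 86.4 mm; δ_solid = L₀ − L_s = 185 − 86.4 = 98.6 mm
δ = F/k = 159/1.4781 = 107.57 mm
δ ≥ δ_solid → spring goes solid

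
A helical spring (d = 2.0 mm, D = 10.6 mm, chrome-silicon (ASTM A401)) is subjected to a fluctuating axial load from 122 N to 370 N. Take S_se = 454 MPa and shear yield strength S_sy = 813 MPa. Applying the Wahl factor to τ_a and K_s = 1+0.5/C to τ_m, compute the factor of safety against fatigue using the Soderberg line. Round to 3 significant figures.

C = D/d = 10.6/2.0 = 5.3000; K_W = (4C−1)/(4C−4)+0.615/C = 1.2905; K_s = 1+0.5/C = 1.0943
F_a = (F_max−F_min)/2 = 124 N; F_m = (F_max+F_min)/2 = 246 N
τ_a = K_W·8F_aD/(πd³) = 1.2905 × 418.39 = 539.91 MPa
τ_m = K_s·8F_mD/(πd³) = 1.0943 × 830.02 = 908.33 MPa
Soderberg: 1/n_f = τ_a/S_se + τ_m/S_sy = 539.91/454 + 908.33/813 = 1.18923 + 1.11726 = 2.3065
n_f = 1/2.3065 = 0.4336

0.434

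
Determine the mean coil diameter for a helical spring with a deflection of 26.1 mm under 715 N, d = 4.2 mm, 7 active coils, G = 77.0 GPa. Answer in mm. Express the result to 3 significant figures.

25.0 mm

Required rate k = F/δ = 715/26.1 = 27.395 N/mm
D = (Gd⁴/(8N_a·k))^(1/3) = (77.0×10³·4.2⁴/(8·7·27.395))^(1/3)
  = (15618.3)^(1/3) = 24.9964 mm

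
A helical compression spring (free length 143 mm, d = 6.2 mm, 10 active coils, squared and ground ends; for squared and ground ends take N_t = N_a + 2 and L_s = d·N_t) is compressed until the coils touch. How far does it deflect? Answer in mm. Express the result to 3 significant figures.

68.6 mm

N_t = 12; L_s = 6.2·12 = 74.4 mm
δ_solid = L₀ − L_s = 143 − 74.4 = 68.6 mm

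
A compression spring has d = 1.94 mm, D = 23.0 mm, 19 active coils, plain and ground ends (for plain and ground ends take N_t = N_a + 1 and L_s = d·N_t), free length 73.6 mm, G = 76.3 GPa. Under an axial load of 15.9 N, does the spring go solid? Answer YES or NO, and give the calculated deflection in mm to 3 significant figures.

k = Gd⁴/(8D³N_a) = (76.3×10³)(1.94⁴)/(8·23.0³·19) = 0.58439 N/mm
N_t = 20; L_s = 1.94·20 = 38.8 mm; δ_solid = L₀ − L_s = 73.6 − 38.8 = 34.8 mm
δ = F/k = 15.9/0.58439 = 27.208 mm
δ < δ_solid → spring does not go solid

NO, δ = 27.2 mm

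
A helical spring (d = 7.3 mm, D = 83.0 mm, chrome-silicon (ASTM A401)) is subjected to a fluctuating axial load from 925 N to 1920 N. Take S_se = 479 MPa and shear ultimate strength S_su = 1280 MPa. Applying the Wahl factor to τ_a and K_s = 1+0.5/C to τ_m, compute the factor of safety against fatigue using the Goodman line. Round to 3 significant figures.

C = D/d = 83.0/7.3 = 11.3699; K_W = (4C−1)/(4C−4)+0.615/C = 1.1264; K_s = 1+0.5/C = 1.0440
F_a = (F_max−F_min)/2 = 497.5 N; F_m = (F_max+F_min)/2 = 1422.5 N
τ_a = K_W·8F_aD/(πd³) = 1.1264 × 270.3 = 304.47 MPa
τ_m = K_s·8F_mD/(πd³) = 1.0440 × 772.86 = 806.85 MPa
Goodman: 1/n_f = τ_a/S_se + τ_m/S_su = 304.47/479 + 806.85/1280 = 0.63563 + 0.63035 = 1.266
n_f = 1/1.266 = 0.7899

0.790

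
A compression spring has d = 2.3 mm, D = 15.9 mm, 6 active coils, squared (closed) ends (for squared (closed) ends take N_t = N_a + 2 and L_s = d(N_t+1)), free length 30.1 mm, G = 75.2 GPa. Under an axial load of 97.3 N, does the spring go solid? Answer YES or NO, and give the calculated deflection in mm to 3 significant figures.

k = Gd⁴/(8D³N_a) = (75.2×10³)(2.3⁴)/(8·15.9³·6) = 10.907 N/mm
N_t = 8; L_s = 2.3·9 = 20.7 mm; δ_solid = L₀ − L_s = 30.1 − 20.7 = 9.4 mm
δ = F/k = 97.3/10.907 = 8.9211 mm
δ < δ_solid → spring does not go solid

NO, δ = 8.92 mm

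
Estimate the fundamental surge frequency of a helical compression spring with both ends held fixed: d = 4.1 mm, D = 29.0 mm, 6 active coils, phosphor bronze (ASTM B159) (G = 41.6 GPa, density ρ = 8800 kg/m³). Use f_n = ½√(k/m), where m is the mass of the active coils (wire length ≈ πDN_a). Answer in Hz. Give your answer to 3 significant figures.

k = Gd⁴/(8D³N_a) = (41.6×10³)(4.1⁴)/(8·29.0³·6) = 10.041 N/mm = 10041 N/m
Wire length L = πDN_a = π·29.0·6 = 546.64 mm
m = ρ·(πd²/4)·L = 8800 × 13.203×10⁻⁶ m² × 0.54664 m = 0.06351 kg
f_n = ½√(k/m) = 0.5·√(10041/0.06351) = 0.5·√(1.5811e+05) = 198.81 Hz

199 Hz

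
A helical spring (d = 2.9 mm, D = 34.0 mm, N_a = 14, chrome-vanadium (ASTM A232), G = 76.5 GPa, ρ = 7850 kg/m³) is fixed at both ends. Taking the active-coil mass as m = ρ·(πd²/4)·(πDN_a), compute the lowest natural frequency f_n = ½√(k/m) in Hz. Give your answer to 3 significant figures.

63.0 Hz

k = Gd⁴/(8D³N_a) = (76.5×10³)(2.9⁴)/(8·34.0³·14) = 1.2291 N/mm = 1229.1 N/m
Wire length L = πDN_a = π·34.0·14 = 1495.4 mm
m = ρ·(πd²/4)·L = 7850 × 6.6052×10⁻⁶ m² × 1.4954 m = 0.077538 kg
f_n = ½√(k/m) = 0.5·√(1229.1/0.077538) = 0.5·√(15852) = 62.953 Hz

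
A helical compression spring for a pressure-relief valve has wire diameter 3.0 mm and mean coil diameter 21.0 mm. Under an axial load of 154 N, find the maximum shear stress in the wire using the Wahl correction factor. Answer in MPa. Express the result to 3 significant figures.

Spring index C = D/d = 21.0/3.0 = 7.0000
K_W = (4C−1)/(4C−4) + 0.615/C = 27.000/24.000 + 0.0879 = 1.2129
τ₀ = 8FD/(πd³) = 8·154·21.0/(π·3.0³) = 25872/84.823 = 305.01 MPa
τ_max = K·τ₀ = 1.2129 × 305.01 = 369.94 MPa

370 MPa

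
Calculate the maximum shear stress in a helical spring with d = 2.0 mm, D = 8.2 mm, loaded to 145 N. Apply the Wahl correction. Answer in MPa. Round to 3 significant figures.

527 MPa

Spring index C = D/d = 8.2/2.0 = 4.1000
K_W = (4C−1)/(4C−4) + 0.615/C = 15.400/12.400 + 0.1500 = 1.3919
τ₀ = 8FD/(πd³) = 8·145·8.2/(π·2.0³) = 9512/25.133 = 378.47 MPa
τ_max = K·τ₀ = 1.3919 × 378.47 = 526.81 MPa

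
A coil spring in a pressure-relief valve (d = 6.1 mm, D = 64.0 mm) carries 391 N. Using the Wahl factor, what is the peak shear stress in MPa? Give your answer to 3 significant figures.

Spring index C = D/d = 64.0/6.1 = 10.4918
K_W = (4C−1)/(4C−4) + 0.615/C = 40.967/37.967 + 0.0586 = 1.1376
τ₀ = 8FD/(πd³) = 8·391·64.0/(π·6.1³) = 200192/713.08 = 280.74 MPa
τ_max = K·τ₀ = 1.1376 × 280.74 = 319.38 MPa

319 MPa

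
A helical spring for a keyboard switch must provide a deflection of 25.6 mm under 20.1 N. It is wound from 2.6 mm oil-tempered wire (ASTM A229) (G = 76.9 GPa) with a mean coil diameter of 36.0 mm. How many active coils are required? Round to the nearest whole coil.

12

Required rate k = F/δ = 20.1/25.6 = 0.78516 N/mm
N_a = Gd⁴/(8D³k) = (76.9×10³ × 2.6⁴)/(8 × 36.0³ × 0.78516)
    = 3.51415e+06 / 293058 = 11.99 → 12 coils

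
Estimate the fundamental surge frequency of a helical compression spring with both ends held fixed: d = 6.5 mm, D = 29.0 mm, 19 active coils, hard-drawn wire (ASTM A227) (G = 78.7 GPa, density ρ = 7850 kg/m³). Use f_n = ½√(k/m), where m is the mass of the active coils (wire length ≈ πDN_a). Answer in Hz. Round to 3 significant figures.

145 Hz

k = Gd⁴/(8D³N_a) = (78.7×10³)(6.5⁴)/(8·29.0³·19) = 37.896 N/mm = 37896 N/m
Wire length L = πDN_a = π·29.0·19 = 1731 mm
m = ρ·(πd²/4)·L = 7850 × 33.183×10⁻⁶ m² × 1.731 m = 0.45091 kg
f_n = ½√(k/m) = 0.5·√(37896/0.45091) = 0.5·√(84043) = 144.95 Hz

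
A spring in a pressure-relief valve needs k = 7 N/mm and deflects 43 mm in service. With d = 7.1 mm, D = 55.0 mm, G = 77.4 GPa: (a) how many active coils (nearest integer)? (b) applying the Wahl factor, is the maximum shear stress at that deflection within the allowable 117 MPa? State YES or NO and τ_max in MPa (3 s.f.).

N_a = Gd⁴/(8D³k) = (77.4×10³)(7.1⁴)/(8·55.0³·7) = 21.11 → N_a = 21
Actual rate k = Gd⁴/(8D³·21) = 7.0368 N/mm
Working load F = kδ = 7.0368·43 = 302.58 N
C = 55.0/7.1 = 7.7465; K_W = (4C−1)/(4C−4)+0.615/C = 1.1906
τ_max = K_W·8FD/(πd³) = 1.1906·118.41 = 140.97 MPa
τ_max > 117 MPa → exceeds allowable

(a) 21 coils; (b) NO, τ_max = 141 MPa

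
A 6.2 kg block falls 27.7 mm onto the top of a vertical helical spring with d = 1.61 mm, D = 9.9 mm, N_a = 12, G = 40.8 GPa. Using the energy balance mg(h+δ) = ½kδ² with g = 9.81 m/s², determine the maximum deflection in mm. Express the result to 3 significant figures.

k = Gd⁴/(8D³N_a) = (40.8×10³)(1.61⁴)/(8·9.9³·12) = 2.943 N/mm
W = mg = 6.2 × 9.81 = 60.822 N
½kδ² − Wδ − Wh = 0 → δ = (W + √(W² + 2kWh))/k
δ = (60.822 + √(3699.3 + 9916.47))/2.943 = (60.822 + 116.69)/2.943 = 60.316 mm

60.3 mm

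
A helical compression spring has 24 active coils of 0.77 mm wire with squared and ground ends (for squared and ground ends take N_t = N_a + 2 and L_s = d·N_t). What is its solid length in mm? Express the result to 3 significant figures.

squared and ground ends: N_t = N_a + 2 = 24 + 2 = 26
L_s = d·N_t = 0.77 × 26 = 20.02 mm

20.0 mm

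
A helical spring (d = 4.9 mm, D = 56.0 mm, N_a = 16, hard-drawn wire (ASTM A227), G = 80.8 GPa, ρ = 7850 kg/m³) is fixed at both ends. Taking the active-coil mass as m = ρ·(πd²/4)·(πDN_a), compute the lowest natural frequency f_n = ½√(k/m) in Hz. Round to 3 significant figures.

k = Gd⁴/(8D³N_a) = (80.8×10³)(4.9⁴)/(8·56.0³·16) = 2.0722 N/mm = 2072.2 N/m
Wire length L = πDN_a = π·56.0·16 = 2814.9 mm
m = ρ·(πd²/4)·L = 7850 × 18.857×10⁻⁶ m² × 2.8149 m = 0.41669 kg
f_n = ½√(k/m) = 0.5·√(2072.2/0.41669) = 0.5·√(4972.9) = 35.259 Hz

35.3 Hz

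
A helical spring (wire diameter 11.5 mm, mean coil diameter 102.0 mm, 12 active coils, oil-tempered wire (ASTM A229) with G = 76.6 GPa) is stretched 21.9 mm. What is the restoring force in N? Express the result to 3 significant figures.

288 N

k = Gd⁴/(8D³N_a) = (76.6×10³)(11.5⁴)/(8·102.0³·12) = 13.151 N/mm
F = k·δ = 13.151 × 21.9 = 288 N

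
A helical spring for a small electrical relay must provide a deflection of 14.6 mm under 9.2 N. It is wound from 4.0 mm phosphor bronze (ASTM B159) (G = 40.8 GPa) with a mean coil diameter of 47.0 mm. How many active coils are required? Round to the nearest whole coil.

20

Required rate k = F/δ = 9.2/14.6 = 0.63014 N/mm
N_a = Gd⁴/(8D³k) = (40.8×10³ × 4.0⁴)/(8 × 47.0³ × 0.63014)
    = 1.04448e+07 / 523382 = 19.96 → 20 coils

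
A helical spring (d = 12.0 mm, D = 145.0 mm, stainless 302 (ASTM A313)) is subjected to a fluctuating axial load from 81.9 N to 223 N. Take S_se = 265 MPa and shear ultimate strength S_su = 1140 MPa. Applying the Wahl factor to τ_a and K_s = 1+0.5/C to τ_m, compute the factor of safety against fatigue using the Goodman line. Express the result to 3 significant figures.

10.7

C = D/d = 145.0/12.0 = 12.0833; K_W = (4C−1)/(4C−4)+0.615/C = 1.1186; K_s = 1+0.5/C = 1.0414
F_a = (F_max−F_min)/2 = 70.55 N; F_m = (F_max+F_min)/2 = 152.45 N
τ_a = K_W·8F_aD/(πd³) = 1.1186 × 15.075 = 16.863 MPa
τ_m = K_s·8F_mD/(πd³) = 1.0414 × 32.576 = 33.924 MPa
Goodman: 1/n_f = τ_a/S_se + τ_m/S_su = 16.863/265 + 33.924/1140 = 0.06363 + 0.02976 = 0.09339
n_f = 1/0.09339 = 10.71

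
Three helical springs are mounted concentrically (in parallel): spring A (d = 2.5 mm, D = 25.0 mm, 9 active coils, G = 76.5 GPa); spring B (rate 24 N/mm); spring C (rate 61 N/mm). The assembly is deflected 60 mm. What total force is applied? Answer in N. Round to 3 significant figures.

5260 N

k_A = Gd⁴/(8D³N_a) = (76.5×10³)(2.5⁴)/(8·25.0³·9) = 2.6562 N/mm
Parallel: k_eq = 2.6562 + 24 + 61 = 87.656 N/mm
F = k_eq·δ = 87.656·60 = 5259.4 N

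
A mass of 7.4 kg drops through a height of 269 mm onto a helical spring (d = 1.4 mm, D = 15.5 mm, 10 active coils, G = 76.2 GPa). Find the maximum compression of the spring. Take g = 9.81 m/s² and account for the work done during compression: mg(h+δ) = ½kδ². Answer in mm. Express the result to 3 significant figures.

286 mm

k = Gd⁴/(8D³N_a) = (76.2×10³)(1.4⁴)/(8·15.5³·10) = 0.98261 N/mm
W = mg = 7.4 × 9.81 = 72.594 N
½kδ² − Wδ − Wh = 0 → δ = (W + √(W² + 2kWh))/k
δ = (72.594 + √(5269.9 + 38376.5))/0.98261 = (72.594 + 208.92)/0.98261 = 286.49 mm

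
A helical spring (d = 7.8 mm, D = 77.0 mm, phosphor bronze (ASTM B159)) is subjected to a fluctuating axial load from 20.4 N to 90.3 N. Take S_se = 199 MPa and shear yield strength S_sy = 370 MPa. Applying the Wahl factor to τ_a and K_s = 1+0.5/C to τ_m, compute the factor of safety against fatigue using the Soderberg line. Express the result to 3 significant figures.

C = D/d = 77.0/7.8 = 9.8718; K_W = (4C−1)/(4C−4)+0.615/C = 1.1468; K_s = 1+0.5/C = 1.0506
F_a = (F_max−F_min)/2 = 34.95 N; F_m = (F_max+F_min)/2 = 55.35 N
τ_a = K_W·8F_aD/(πd³) = 1.1468 × 14.441 = 16.561 MPa
τ_m = K_s·8F_mD/(πd³) = 1.0506 × 22.87 = 24.028 MPa
Soderberg: 1/n_f = τ_a/S_se + τ_m/S_sy = 16.561/199 + 24.028/370 = 0.08322 + 0.06494 = 0.14816
n_f = 1/0.14816 = 6.749

6.75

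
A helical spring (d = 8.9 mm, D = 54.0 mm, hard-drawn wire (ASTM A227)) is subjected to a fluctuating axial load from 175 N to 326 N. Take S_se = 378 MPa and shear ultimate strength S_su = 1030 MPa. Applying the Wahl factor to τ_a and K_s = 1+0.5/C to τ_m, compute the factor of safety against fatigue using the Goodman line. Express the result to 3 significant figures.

10.0

C = D/d = 54.0/8.9 = 6.0674; K_W = (4C−1)/(4C−4)+0.615/C = 1.2494; K_s = 1+0.5/C = 1.0824
F_a = (F_max−F_min)/2 = 75.5 N; F_m = (F_max+F_min)/2 = 250.5 N
τ_a = K_W·8F_aD/(πd³) = 1.2494 × 14.727 = 18.399 MPa
τ_m = K_s·8F_mD/(πd³) = 1.0824 × 48.862 = 52.889 MPa
Goodman: 1/n_f = τ_a/S_se + τ_m/S_su = 18.399/378 + 52.889/1030 = 0.04868 + 0.05135 = 0.10002
n_f = 1/0.10002 = 9.998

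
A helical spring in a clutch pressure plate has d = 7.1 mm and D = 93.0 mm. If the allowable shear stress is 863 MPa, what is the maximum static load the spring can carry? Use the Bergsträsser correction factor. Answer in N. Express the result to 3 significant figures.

1180 N

C = D/d = 93.0/7.1 = 13.0986
K_B = (4C+2)/(4C−3) = 54.394/49.394 = 1.1012
τ_max = K·8FD/(πd³) → F_max = τ_allow·πd³/(8DK)
F_max = 863·π·7.1³/(8·93.0·1.1012) = 9.7037e+05/819.31 = 1184.4 N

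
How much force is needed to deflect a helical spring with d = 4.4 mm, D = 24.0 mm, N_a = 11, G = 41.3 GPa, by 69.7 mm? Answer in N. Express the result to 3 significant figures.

k = Gd⁴/(8D³N_a) = (41.3×10³)(4.4⁴)/(8·24.0³·11) = 12.725 N/mm
F = k·δ = 12.725 × 69.7 = 886.91 N

887 N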